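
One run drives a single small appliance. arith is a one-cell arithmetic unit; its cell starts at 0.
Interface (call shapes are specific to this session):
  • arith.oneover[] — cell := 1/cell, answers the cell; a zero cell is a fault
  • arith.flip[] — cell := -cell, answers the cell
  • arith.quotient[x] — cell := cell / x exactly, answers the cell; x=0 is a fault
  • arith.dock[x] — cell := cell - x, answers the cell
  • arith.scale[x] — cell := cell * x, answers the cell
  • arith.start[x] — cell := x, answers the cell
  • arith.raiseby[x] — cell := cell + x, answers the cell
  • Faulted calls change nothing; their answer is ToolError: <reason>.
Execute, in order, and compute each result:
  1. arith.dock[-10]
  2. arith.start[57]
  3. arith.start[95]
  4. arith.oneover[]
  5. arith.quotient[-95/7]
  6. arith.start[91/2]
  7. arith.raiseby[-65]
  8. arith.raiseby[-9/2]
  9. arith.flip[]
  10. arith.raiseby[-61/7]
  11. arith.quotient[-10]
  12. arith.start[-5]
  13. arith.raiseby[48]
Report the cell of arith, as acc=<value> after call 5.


Answer: acc=-7/9025

Derivation:
·→ arith.dock(x: -10)
·← 10
·→ arith.start(x: 57)
·← 57
·→ arith.start(x: 95)
·← 95
·→ arith.oneover()
·← 1/95
·→ arith.quotient(x: -95/7)
·← -7/9025
·→ arith.start(x: 91/2)
·← 91/2
·→ arith.raiseby(x: -65)
·← -39/2
·→ arith.raiseby(x: -9/2)
·← -24
·→ arith.flip()
·← 24
·→ arith.raiseby(x: -61/7)
·← 107/7
·→ arith.quotient(x: -10)
·← -107/70
·→ arith.start(x: -5)
·← -5
·→ arith.raiseby(x: 48)
·← 43


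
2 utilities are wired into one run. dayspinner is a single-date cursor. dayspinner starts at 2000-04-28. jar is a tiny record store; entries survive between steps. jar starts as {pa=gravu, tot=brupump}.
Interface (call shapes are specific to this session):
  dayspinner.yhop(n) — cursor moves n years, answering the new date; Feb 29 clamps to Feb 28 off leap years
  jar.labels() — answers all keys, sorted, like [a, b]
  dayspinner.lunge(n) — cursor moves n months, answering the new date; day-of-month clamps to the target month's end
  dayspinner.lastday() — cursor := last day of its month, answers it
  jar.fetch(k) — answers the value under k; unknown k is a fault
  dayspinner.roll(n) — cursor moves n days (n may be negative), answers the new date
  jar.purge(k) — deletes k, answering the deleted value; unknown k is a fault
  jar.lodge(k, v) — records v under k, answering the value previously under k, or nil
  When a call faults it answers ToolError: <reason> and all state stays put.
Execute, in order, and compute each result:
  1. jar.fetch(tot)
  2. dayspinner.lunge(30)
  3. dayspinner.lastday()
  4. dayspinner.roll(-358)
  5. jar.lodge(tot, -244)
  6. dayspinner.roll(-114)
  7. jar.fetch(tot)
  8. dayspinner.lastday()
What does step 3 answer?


Step: jar.fetch[k='tot']
Result: brupump
Step: dayspinner.lunge[n='30']
Result: 2002-10-28
Step: dayspinner.lastday[]
Result: 2002-10-31
Step: dayspinner.roll[n='-358']
Result: 2001-11-07
Step: jar.lodge[k='tot'; v='-244']
Result: brupump
Step: dayspinner.roll[n='-114']
Result: 2001-07-16
Step: jar.fetch[k='tot']
Result: -244
Step: dayspinner.lastday[]
Result: 2001-07-31

Answer: 2002-10-31


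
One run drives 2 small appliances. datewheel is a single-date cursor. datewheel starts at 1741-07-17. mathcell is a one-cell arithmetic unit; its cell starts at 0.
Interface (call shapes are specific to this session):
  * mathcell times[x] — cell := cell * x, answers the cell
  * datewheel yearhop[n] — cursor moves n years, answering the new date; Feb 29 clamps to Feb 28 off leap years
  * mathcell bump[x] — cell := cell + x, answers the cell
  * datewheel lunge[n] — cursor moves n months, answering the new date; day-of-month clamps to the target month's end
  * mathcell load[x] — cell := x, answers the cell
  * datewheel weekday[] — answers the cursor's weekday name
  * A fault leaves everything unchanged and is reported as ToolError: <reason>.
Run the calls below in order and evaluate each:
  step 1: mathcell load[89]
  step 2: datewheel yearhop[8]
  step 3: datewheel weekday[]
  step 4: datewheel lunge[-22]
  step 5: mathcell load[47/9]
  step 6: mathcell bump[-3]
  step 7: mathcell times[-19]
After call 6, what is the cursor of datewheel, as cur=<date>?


>> mathcell load(x=89)
<< 89
>> datewheel yearhop(n=8)
<< 1749-07-17
>> datewheel weekday()
<< Thursday
>> datewheel lunge(n=-22)
<< 1747-09-17
>> mathcell load(x=47/9)
<< 47/9
>> mathcell bump(x=-3)
<< 20/9
>> mathcell times(x=-19)
<< -380/9

Answer: cur=1747-09-17


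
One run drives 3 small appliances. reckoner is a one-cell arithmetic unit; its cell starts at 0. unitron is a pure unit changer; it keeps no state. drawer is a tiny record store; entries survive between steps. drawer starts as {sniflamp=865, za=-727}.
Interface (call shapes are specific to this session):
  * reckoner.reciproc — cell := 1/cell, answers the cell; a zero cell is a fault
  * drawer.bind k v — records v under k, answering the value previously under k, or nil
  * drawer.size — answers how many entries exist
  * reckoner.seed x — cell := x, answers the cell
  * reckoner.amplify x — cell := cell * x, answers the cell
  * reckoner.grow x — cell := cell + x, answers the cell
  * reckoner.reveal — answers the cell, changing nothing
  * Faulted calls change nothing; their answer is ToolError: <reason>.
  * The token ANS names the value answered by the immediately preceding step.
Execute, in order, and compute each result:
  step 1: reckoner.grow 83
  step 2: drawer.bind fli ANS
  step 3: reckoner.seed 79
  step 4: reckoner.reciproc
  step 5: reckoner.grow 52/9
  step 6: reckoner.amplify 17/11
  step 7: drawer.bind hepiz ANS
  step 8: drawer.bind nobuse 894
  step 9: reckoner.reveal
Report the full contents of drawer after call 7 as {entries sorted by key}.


Answer: {fli=83, hepiz=69989/7821, sniflamp=865, za=-727}

Derivation:
! grow(x=83) ~> 83
! bind(k=fli, v=ANS) ~> nil
! seed(x=79) ~> 79
! reciproc() ~> 1/79
! grow(x=52/9) ~> 4117/711
! amplify(x=17/11) ~> 69989/7821
! bind(k=hepiz, v=ANS) ~> nil
! bind(k=nobuse, v=894) ~> nil
! reveal() ~> 69989/7821


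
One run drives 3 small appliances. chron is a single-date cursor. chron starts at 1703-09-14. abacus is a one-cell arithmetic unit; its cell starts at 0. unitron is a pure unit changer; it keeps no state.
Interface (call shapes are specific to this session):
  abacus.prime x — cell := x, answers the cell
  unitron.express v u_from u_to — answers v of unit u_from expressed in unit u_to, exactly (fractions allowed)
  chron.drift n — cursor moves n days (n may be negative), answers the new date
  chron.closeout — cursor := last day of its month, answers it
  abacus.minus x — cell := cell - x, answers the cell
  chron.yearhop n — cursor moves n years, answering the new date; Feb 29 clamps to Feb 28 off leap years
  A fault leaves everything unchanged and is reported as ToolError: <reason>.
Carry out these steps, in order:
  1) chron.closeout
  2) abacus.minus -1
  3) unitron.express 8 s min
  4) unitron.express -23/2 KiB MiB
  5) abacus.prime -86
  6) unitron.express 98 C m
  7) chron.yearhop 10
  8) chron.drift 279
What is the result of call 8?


Answer: 1714-07-06

Derivation:
Do: chron.closeout[]
See: 1703-09-30
Do: abacus.minus[x=-1]
See: 1
Do: unitron.express[v=8; u_from=s; u_to=min]
See: 2/15
Do: unitron.express[v=-23/2; u_from=KiB; u_to=MiB]
See: -23/2048
Do: abacus.prime[x=-86]
See: -86
Do: unitron.express[v=98; u_from=C; u_to=m]
See: ToolError: incompatible units
Do: chron.yearhop[n=10]
See: 1713-09-30
Do: chron.drift[n=279]
See: 1714-07-06


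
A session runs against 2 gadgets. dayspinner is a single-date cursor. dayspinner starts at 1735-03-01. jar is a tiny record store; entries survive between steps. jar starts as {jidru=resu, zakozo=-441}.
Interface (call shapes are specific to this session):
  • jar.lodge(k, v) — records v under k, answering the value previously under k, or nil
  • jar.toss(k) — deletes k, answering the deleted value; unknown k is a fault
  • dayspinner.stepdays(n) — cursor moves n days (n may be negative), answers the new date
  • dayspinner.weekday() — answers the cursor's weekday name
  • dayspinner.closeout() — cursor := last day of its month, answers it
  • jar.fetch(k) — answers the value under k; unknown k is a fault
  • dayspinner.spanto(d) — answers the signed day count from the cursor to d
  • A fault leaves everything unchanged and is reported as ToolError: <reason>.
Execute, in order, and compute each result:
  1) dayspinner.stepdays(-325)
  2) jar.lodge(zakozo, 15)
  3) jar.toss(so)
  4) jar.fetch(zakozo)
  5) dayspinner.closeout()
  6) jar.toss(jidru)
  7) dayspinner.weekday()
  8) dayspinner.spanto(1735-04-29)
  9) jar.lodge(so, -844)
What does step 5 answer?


Answer: 1734-04-30

Derivation:
Act: stepdays[n→-325]
Obs: 1734-04-10
Act: lodge[k→zakozo; v→15]
Obs: -441
Act: toss[k→so]
Obs: ToolError: no such key so
Act: fetch[k→zakozo]
Obs: 15
Act: closeout[]
Obs: 1734-04-30
Act: toss[k→jidru]
Obs: resu
Act: weekday[]
Obs: Friday
Act: spanto[d→1735-04-29]
Obs: 364
Act: lodge[k→so; v→-844]
Obs: nil


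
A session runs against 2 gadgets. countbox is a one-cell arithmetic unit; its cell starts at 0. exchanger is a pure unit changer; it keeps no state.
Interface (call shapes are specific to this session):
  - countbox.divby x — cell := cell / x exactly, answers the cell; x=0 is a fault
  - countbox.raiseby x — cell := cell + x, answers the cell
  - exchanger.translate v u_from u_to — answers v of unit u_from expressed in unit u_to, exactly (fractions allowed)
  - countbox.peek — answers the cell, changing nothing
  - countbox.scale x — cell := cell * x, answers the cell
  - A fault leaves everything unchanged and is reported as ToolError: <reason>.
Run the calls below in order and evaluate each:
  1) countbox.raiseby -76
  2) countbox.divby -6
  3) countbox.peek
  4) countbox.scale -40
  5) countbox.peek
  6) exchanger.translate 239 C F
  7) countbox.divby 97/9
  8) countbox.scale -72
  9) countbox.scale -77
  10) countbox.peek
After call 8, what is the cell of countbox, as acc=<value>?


Answer: acc=328320/97

Derivation:
Do: countbox.raiseby[x=-76]
See: -76
Do: countbox.divby[x=-6]
See: 38/3
Do: countbox.peek[]
See: 38/3
Do: countbox.scale[x=-40]
See: -1520/3
Do: countbox.peek[]
See: -1520/3
Do: exchanger.translate[v=239; u_from=C; u_to=F]
See: 2311/5
Do: countbox.divby[x=97/9]
See: -4560/97
Do: countbox.scale[x=-72]
See: 328320/97
Do: countbox.scale[x=-77]
See: -25280640/97
Do: countbox.peek[]
See: -25280640/97


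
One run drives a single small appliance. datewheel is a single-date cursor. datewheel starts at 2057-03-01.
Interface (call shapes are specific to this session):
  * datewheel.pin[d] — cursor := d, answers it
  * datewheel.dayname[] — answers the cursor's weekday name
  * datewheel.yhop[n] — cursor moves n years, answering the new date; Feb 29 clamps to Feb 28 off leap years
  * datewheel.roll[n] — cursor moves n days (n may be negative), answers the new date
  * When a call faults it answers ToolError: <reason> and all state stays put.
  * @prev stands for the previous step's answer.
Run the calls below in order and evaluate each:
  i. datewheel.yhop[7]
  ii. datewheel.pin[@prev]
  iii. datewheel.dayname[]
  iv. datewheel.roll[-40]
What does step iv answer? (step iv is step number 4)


Answer: 2064-01-21

Derivation:
==> yhop(n='7')
<== 2064-03-01
==> pin(d='@prev')
<== 2064-03-01
==> dayname()
<== Saturday
==> roll(n='-40')
<== 2064-01-21


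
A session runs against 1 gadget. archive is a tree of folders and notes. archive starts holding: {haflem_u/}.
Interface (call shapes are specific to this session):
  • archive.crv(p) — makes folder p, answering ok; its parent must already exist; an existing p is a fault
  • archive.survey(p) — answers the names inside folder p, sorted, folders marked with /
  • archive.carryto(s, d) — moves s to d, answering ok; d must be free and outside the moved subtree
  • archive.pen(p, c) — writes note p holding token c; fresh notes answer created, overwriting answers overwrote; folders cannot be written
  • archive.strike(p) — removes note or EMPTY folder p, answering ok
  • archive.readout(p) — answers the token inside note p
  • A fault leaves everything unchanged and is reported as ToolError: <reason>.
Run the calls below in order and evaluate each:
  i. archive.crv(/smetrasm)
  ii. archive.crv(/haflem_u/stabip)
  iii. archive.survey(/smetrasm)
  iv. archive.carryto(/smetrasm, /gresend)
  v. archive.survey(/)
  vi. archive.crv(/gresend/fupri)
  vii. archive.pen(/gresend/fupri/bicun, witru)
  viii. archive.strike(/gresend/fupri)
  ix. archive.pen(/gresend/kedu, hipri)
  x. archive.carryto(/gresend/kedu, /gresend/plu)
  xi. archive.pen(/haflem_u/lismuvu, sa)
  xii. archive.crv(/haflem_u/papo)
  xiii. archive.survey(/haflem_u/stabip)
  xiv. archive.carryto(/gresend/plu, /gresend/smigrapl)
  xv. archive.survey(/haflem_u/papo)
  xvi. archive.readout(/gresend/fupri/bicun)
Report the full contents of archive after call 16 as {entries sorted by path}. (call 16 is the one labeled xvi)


Answer: {gresend/, gresend/fupri/, gresend/fupri/bicun=witru, gresend/smigrapl=hipri, haflem_u/, haflem_u/lismuvu=sa, haflem_u/papo/, haflem_u/stabip/}

Derivation:
% archive.crv /smetrasm
:: ok
% archive.crv /haflem_u/stabip
:: ok
% archive.survey /smetrasm
:: []
% archive.carryto /smetrasm /gresend
:: ok
% archive.survey /
:: [gresend/, haflem_u/]
% archive.crv /gresend/fupri
:: ok
% archive.pen /gresend/fupri/bicun witru
:: created
% archive.strike /gresend/fupri
:: ToolError: not empty
% archive.pen /gresend/kedu hipri
:: created
% archive.carryto /gresend/kedu /gresend/plu
:: ok
% archive.pen /haflem_u/lismuvu sa
:: created
% archive.crv /haflem_u/papo
:: ok
% archive.survey /haflem_u/stabip
:: []
% archive.carryto /gresend/plu /gresend/smigrapl
:: ok
% archive.survey /haflem_u/papo
:: []
% archive.readout /gresend/fupri/bicun
:: witru


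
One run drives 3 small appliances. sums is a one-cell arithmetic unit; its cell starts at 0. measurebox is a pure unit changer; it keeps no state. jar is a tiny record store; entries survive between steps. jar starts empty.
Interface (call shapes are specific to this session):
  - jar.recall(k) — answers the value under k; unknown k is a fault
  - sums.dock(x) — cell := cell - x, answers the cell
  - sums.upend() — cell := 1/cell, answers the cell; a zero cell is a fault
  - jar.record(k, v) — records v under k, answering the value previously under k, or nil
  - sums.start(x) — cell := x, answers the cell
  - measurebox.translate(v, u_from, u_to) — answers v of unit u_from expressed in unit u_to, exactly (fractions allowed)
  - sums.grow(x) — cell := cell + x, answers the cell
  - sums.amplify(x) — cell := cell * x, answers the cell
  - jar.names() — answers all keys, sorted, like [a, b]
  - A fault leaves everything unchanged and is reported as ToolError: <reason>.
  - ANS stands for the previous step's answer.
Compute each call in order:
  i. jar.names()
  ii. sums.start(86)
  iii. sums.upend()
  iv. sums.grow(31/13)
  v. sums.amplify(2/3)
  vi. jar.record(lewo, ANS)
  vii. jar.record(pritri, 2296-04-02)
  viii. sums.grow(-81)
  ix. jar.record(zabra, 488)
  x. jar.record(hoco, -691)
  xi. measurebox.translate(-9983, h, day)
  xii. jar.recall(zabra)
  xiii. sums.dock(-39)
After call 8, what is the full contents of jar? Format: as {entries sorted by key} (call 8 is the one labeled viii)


Answer: {lewo=893/559, pritri=2296-04-02}

Derivation:
Act: jar.names[]
Obs: []
Act: sums.start[x=86]
Obs: 86
Act: sums.upend[]
Obs: 1/86
Act: sums.grow[x=31/13]
Obs: 2679/1118
Act: sums.amplify[x=2/3]
Obs: 893/559
Act: jar.record[k=lewo; v=ANS]
Obs: nil
Act: jar.record[k=pritri; v=2296-04-02]
Obs: nil
Act: sums.grow[x=-81]
Obs: -44386/559
Act: jar.record[k=zabra; v=488]
Obs: nil
Act: jar.record[k=hoco; v=-691]
Obs: nil
Act: measurebox.translate[v=-9983; u_from=h; u_to=day]
Obs: -9983/24
Act: jar.recall[k=zabra]
Obs: 488
Act: sums.dock[x=-39]
Obs: -22585/559


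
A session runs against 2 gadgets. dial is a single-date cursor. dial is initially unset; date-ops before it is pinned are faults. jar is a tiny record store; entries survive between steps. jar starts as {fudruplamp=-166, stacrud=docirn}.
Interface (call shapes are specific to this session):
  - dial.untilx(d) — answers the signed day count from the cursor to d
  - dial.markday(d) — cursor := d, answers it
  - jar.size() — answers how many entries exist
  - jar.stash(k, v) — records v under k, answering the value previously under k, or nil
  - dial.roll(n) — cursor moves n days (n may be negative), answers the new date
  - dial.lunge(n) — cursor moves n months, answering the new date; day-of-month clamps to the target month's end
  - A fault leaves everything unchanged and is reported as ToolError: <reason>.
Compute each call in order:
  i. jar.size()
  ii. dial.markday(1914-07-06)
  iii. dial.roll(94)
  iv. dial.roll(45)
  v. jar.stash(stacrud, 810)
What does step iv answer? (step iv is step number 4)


Invoking size(), — result: 2.
Calling markday passing d→1914-07-06, giving 1914-07-06.
I invoke roll passing n→94: 1914-10-08.
Invoking roll passing n→45, and observe 1914-11-22.
Next I call stash passing k→stacrud, v→810, which returns docirn.

Answer: 1914-11-22


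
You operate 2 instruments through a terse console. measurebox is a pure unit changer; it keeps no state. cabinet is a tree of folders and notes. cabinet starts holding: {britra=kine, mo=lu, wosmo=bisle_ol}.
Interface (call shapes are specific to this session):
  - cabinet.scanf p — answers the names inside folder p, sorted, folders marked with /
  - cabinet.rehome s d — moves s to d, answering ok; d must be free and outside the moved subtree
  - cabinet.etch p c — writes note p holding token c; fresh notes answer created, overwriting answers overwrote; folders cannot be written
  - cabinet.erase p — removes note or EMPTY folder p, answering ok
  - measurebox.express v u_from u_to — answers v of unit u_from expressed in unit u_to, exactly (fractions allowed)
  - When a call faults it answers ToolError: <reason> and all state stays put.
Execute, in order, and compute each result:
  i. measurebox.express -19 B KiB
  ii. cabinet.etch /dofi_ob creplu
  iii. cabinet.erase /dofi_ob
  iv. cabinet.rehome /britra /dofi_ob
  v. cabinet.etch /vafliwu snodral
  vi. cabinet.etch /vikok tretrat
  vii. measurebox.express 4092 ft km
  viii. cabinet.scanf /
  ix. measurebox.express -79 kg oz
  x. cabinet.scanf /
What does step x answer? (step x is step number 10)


Invoking express using v='-19', u_from='B', u_to='KiB', — result: -19/1024.
I invoke etch using p='/dofi_ob', c='creplu', yielding created.
I call erase using p='/dofi_ob', and see ok.
Using rehome using s='/britra', d='/dofi_ob', and observe ok.
Calling etch using p='/vafliwu', c='snodral', yielding created.
Invoking etch using p='/vikok', c='tretrat', and observe created.
I use express using v='4092', u_from='ft', u_to='km', and see 389763/312500.
Invoking scanf using p='/', and see [dofi_ob, mo, vafliwu, vikok, wosmo].
Invoking express using v='-79', u_from='kg', u_to='oz', and get -126400000000/45359237.
Calling scanf using p='/': [dofi_ob, mo, vafliwu, vikok, wosmo].

Answer: [dofi_ob, mo, vafliwu, vikok, wosmo]


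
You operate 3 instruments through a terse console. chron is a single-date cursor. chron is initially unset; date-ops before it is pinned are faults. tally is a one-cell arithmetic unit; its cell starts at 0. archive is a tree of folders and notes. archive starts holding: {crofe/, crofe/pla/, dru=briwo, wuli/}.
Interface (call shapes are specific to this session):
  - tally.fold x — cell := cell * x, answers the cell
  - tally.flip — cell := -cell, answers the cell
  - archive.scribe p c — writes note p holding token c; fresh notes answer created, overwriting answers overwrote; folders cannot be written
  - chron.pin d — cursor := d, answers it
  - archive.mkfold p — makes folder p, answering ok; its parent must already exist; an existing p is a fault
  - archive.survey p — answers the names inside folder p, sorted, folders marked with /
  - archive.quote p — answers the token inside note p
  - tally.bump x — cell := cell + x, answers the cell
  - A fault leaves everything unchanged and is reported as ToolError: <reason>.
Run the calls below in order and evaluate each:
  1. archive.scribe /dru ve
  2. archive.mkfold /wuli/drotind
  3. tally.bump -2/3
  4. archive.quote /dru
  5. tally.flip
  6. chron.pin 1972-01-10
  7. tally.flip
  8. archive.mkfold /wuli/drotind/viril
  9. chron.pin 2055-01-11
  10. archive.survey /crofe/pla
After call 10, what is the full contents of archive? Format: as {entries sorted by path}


I use archive.scribe on p='/dru', c='ve', — result: overwrote.
Calling archive.mkfold on p='/wuli/drotind', → ok.
Invoking tally.bump on x='-2/3', giving -2/3.
I use archive.quote on p='/dru', which returns ve.
Calling tally.flip, and observe 2/3.
I run chron.pin on d='1972-01-10', giving 1972-01-10.
I invoke tally.flip, yielding -2/3.
Now I run archive.mkfold on p='/wuli/drotind/viril', giving ok.
Invoking chron.pin on d='2055-01-11', and observe 2055-01-11.
Then archive.survey on p='/crofe/pla', giving [].

Answer: {crofe/, crofe/pla/, dru=ve, wuli/, wuli/drotind/, wuli/drotind/viril/}


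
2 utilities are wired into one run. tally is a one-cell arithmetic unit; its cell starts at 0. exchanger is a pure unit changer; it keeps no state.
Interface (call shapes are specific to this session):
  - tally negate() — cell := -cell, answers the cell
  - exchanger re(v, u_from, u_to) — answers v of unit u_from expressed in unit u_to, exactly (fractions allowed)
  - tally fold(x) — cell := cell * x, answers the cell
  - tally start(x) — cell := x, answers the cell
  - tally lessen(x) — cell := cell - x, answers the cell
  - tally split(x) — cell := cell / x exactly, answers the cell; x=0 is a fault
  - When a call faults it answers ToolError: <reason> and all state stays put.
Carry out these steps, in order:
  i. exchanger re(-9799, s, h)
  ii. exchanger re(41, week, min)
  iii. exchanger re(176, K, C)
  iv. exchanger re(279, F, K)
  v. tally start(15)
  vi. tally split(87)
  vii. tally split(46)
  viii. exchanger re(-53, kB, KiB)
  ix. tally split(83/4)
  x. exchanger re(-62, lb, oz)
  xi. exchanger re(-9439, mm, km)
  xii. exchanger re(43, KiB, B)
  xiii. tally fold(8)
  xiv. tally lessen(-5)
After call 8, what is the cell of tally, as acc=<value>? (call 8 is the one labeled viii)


Answer: acc=5/1334

Derivation:
;; 1. exchanger re(v='-9799', u_from='s', u_to='h') => -9799/3600
;; 2. exchanger re(v='41', u_from='week', u_to='min') => 413280
;; 3. exchanger re(v='176', u_from='K', u_to='C') => -1943/20
;; 4. exchanger re(v='279', u_from='F', u_to='K') => 73867/180
;; 5. tally start(x='15') => 15
;; 6. tally split(x='87') => 5/29
;; 7. tally split(x='46') => 5/1334
;; 8. exchanger re(v='-53', u_from='kB', u_to='KiB') => -6625/128
;; 9. tally split(x='83/4') => 10/55361
;; 10. exchanger re(v='-62', u_from='lb', u_to='oz') => -992
;; 11. exchanger re(v='-9439', u_from='mm', u_to='km') => -9439/1000000
;; 12. exchanger re(v='43', u_from='KiB', u_to='B') => 44032
;; 13. tally fold(x='8') => 80/55361
;; 14. tally lessen(x='-5') => 276885/55361


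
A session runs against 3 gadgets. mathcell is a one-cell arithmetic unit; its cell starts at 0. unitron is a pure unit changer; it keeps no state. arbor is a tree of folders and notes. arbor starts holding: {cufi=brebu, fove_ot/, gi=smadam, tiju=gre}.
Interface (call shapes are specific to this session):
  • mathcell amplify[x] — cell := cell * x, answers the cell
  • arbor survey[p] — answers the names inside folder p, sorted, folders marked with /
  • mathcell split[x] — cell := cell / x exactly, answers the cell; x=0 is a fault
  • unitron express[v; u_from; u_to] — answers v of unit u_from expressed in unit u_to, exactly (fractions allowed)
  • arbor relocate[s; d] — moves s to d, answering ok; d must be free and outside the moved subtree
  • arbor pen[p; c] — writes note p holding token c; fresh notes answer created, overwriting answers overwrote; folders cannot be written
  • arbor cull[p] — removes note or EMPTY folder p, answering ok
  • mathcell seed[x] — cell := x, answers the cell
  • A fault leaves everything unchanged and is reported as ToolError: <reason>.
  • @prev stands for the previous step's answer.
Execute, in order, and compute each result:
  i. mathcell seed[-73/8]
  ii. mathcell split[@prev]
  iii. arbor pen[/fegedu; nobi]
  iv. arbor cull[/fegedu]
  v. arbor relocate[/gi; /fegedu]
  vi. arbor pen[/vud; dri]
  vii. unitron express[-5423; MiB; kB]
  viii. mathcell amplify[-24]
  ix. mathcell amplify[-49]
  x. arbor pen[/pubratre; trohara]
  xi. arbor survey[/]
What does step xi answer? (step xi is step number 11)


Calling mathcell seed on x→-73/8, giving -73/8.
I run mathcell split on x→@prev: 1.
Next I call arbor pen on p→/fegedu, c→nobi, and see created.
I use arbor cull on p→/fegedu, which returns ok.
I run arbor relocate on s→/gi, d→/fegedu, and observe ok.
Calling arbor pen on p→/vud, c→dri, and get created.
Next I call unitron express on v→-5423, u_from→MiB, u_to→kB, → -710803456/125.
I call mathcell amplify on x→-24, — result: -24.
Invoking mathcell amplify on x→-49, and get 1176.
Then arbor pen on p→/pubratre, c→trohara, giving created.
I invoke arbor survey on p→/, → [cufi, fegedu, fove_ot/, pubratre, tiju, vud].

Answer: [cufi, fegedu, fove_ot/, pubratre, tiju, vud]


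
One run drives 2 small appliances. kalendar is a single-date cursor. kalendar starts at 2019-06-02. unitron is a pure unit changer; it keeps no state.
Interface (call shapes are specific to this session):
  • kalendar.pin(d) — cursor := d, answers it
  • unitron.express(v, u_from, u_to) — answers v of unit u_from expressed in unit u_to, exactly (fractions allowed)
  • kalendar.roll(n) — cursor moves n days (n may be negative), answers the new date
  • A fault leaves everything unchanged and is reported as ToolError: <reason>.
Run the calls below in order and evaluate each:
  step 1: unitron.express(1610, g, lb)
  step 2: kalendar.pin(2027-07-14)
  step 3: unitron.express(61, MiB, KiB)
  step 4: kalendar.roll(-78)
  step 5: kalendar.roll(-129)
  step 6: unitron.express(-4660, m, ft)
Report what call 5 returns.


# 1. unitron.express(v→1610, u_from→g, u_to→lb) -> 23000000/6479891
# 2. kalendar.pin(d→2027-07-14) -> 2027-07-14
# 3. unitron.express(v→61, u_from→MiB, u_to→KiB) -> 62464
# 4. kalendar.roll(n→-78) -> 2027-04-27
# 5. kalendar.roll(n→-129) -> 2026-12-19
# 6. unitron.express(v→-4660, u_from→m, u_to→ft) -> -5825000/381

Answer: 2026-12-19


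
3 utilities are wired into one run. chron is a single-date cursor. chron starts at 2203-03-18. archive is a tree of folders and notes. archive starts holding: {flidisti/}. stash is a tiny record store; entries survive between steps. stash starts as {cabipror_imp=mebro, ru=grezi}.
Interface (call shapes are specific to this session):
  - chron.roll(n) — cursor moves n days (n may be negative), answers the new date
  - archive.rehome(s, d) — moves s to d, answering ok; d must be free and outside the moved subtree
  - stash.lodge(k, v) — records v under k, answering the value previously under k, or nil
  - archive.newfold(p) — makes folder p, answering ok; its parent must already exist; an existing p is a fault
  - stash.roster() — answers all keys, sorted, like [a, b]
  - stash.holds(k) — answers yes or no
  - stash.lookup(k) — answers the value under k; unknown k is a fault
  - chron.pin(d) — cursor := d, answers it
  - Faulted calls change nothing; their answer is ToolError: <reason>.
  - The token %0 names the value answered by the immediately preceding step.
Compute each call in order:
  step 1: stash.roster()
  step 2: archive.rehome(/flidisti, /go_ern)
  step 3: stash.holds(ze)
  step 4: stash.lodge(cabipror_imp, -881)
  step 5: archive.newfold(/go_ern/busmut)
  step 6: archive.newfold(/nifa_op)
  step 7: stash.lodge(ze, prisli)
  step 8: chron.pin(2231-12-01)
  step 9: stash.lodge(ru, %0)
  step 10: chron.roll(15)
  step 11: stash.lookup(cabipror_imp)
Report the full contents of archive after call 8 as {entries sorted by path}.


==> roster()
<== [cabipror_imp, ru]
==> rehome(s=/flidisti, d=/go_ern)
<== ok
==> holds(k=ze)
<== no
==> lodge(k=cabipror_imp, v=-881)
<== mebro
==> newfold(p=/go_ern/busmut)
<== ok
==> newfold(p=/nifa_op)
<== ok
==> lodge(k=ze, v=prisli)
<== nil
==> pin(d=2231-12-01)
<== 2231-12-01
==> lodge(k=ru, v=%0)
<== grezi
==> roll(n=15)
<== 2231-12-16
==> lookup(k=cabipror_imp)
<== -881

Answer: {go_ern/, go_ern/busmut/, nifa_op/}


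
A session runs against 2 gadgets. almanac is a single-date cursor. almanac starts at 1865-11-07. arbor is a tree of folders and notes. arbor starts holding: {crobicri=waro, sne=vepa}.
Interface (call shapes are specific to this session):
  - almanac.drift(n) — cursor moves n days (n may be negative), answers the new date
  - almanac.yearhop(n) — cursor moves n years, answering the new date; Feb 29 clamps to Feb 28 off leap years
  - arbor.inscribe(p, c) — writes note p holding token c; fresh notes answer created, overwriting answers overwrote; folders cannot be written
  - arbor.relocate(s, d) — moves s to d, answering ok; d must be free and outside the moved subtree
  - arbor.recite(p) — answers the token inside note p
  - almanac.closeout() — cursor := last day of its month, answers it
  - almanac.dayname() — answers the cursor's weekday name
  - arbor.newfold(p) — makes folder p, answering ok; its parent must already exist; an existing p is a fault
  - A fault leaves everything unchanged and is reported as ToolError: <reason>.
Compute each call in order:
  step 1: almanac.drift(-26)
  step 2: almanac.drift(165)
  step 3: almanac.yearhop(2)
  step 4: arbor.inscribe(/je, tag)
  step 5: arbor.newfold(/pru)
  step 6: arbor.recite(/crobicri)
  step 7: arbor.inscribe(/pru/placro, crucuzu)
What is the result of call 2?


;; 1. drift(n=-26) : 1865-10-12
;; 2. drift(n=165) : 1866-03-26
;; 3. yearhop(n=2) : 1868-03-26
;; 4. inscribe(p=/je, c=tag) : created
;; 5. newfold(p=/pru) : ok
;; 6. recite(p=/crobicri) : waro
;; 7. inscribe(p=/pru/placro, c=crucuzu) : created

Answer: 1866-03-26


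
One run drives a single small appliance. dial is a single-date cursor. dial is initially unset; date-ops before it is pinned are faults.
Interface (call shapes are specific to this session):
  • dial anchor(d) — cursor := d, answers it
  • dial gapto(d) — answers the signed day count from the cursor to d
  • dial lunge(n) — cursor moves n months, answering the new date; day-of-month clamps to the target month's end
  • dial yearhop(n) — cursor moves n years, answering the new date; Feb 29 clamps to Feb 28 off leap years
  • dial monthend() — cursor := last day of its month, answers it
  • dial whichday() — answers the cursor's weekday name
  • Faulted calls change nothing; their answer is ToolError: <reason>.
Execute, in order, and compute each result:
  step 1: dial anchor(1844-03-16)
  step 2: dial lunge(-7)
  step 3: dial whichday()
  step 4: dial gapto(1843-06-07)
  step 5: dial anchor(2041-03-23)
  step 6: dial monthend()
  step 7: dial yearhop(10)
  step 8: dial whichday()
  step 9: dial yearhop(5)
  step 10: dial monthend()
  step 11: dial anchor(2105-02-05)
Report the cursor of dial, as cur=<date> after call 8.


Answer: cur=2051-03-31

Derivation:
# 1. dial anchor(d='1844-03-16') => 1844-03-16
# 2. dial lunge(n='-7') => 1843-08-16
# 3. dial whichday() => Wednesday
# 4. dial gapto(d='1843-06-07') => -70
# 5. dial anchor(d='2041-03-23') => 2041-03-23
# 6. dial monthend() => 2041-03-31
# 7. dial yearhop(n='10') => 2051-03-31
# 8. dial whichday() => Friday
# 9. dial yearhop(n='5') => 2056-03-31
# 10. dial monthend() => 2056-03-31
# 11. dial anchor(d='2105-02-05') => 2105-02-05


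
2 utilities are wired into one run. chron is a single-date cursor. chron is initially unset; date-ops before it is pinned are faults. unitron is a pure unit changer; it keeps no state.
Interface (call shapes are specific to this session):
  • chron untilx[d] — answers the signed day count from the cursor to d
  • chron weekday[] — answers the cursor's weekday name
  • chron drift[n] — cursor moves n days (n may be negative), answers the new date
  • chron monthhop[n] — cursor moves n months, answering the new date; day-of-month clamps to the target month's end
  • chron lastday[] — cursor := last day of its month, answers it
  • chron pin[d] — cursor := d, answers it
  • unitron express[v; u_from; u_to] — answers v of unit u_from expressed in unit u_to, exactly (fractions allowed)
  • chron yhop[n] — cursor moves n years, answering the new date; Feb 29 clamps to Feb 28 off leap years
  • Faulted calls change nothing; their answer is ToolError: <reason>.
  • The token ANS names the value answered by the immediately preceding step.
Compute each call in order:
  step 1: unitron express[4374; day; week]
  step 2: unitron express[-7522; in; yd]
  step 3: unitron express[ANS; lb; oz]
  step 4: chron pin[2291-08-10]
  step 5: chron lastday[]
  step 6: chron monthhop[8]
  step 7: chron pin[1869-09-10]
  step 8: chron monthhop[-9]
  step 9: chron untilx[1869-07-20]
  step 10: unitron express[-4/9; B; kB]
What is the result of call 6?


% 1. unitron express(4374, day, week) => 4374/7
% 2. unitron express(-7522, in, yd) => -3761/18
% 3. unitron express(ANS, lb, oz) => -30088/9
% 4. chron pin(2291-08-10) => 2291-08-10
% 5. chron lastday() => 2291-08-31
% 6. chron monthhop(8) => 2292-04-30
% 7. chron pin(1869-09-10) => 1869-09-10
% 8. chron monthhop(-9) => 1868-12-10
% 9. chron untilx(1869-07-20) => 222
% 10. unitron express(-4/9, B, kB) => -1/2250

Answer: 2292-04-30


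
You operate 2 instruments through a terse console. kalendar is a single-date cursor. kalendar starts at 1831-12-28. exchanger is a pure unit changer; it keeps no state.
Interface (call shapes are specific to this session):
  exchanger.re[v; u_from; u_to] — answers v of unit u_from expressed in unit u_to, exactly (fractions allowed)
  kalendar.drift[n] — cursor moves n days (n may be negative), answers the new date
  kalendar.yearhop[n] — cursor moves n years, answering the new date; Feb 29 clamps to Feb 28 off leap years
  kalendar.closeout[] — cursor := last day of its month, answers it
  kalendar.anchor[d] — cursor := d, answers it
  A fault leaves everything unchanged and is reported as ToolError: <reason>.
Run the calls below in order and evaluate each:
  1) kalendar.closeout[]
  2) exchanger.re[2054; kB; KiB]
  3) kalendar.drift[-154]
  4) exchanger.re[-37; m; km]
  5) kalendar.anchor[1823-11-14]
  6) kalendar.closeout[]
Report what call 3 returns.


→ kalendar.closeout()
← 1831-12-31
→ exchanger.re(v=2054, u_from=kB, u_to=KiB)
← 128375/64
→ kalendar.drift(n=-154)
← 1831-07-30
→ exchanger.re(v=-37, u_from=m, u_to=km)
← -37/1000
→ kalendar.anchor(d=1823-11-14)
← 1823-11-14
→ kalendar.closeout()
← 1823-11-30

Answer: 1831-07-30


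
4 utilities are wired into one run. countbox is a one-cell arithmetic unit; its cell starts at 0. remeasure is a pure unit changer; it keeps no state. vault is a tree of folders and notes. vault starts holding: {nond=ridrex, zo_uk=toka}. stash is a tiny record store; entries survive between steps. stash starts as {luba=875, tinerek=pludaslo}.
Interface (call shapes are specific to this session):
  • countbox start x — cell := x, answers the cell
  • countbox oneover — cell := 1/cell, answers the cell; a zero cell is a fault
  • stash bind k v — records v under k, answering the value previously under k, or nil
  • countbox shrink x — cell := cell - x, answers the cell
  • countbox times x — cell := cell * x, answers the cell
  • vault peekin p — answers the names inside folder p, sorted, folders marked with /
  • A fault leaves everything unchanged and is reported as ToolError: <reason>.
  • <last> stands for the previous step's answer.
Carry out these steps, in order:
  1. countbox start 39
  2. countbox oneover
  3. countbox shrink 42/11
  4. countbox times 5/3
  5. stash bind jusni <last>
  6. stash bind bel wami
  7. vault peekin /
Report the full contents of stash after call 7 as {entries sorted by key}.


Step: countbox start[x=39]
Result: 39
Step: countbox oneover[]
Result: 1/39
Step: countbox shrink[x=42/11]
Result: -1627/429
Step: countbox times[x=5/3]
Result: -8135/1287
Step: stash bind[k=jusni; v=<last>]
Result: nil
Step: stash bind[k=bel; v=wami]
Result: nil
Step: vault peekin[p=/]
Result: [nond, zo_uk]

Answer: {bel=wami, jusni=-8135/1287, luba=875, tinerek=pludaslo}


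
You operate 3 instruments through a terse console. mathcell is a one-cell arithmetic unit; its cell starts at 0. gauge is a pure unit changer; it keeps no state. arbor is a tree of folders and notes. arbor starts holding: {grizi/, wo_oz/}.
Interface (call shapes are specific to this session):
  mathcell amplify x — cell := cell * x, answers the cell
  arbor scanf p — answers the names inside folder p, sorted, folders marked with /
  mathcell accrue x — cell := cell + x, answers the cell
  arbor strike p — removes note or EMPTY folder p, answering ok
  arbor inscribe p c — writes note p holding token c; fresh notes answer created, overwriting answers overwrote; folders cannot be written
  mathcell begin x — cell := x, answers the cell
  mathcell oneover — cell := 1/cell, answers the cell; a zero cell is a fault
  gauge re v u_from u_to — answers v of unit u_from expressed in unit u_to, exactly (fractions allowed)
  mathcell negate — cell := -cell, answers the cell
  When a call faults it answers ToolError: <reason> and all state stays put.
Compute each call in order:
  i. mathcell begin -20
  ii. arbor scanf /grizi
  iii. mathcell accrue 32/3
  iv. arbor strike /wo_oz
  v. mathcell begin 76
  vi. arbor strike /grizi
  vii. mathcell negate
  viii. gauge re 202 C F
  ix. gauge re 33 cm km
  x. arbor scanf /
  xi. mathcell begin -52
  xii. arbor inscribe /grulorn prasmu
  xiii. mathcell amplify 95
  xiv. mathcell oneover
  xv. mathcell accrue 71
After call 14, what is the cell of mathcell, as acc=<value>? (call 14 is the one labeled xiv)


Now I run mathcell begin(x→-20): -20.
I try arbor scanf(p→/grizi), which returns [].
I invoke mathcell accrue(x→32/3), — result: -28/3.
Calling arbor strike(p→/wo_oz), yielding ok.
I call mathcell begin(x→76): 76.
Next I call arbor strike(p→/grizi), yielding ok.
I use mathcell negate(), — result: -76.
Calling gauge re(v→202, u_from→C, u_to→F), and observe 1978/5.
Invoking gauge re(v→33, u_from→cm, u_to→km), and see 33/100000.
Now I run arbor scanf(p→/), which returns [].
I call mathcell begin(x→-52), and get -52.
Then arbor inscribe(p→/grulorn, c→prasmu), yielding created.
I use mathcell amplify(x→95), yielding -4940.
I run mathcell oneover: -1/4940.
Then mathcell accrue(x→71), and observe 350739/4940.

Answer: acc=-1/4940


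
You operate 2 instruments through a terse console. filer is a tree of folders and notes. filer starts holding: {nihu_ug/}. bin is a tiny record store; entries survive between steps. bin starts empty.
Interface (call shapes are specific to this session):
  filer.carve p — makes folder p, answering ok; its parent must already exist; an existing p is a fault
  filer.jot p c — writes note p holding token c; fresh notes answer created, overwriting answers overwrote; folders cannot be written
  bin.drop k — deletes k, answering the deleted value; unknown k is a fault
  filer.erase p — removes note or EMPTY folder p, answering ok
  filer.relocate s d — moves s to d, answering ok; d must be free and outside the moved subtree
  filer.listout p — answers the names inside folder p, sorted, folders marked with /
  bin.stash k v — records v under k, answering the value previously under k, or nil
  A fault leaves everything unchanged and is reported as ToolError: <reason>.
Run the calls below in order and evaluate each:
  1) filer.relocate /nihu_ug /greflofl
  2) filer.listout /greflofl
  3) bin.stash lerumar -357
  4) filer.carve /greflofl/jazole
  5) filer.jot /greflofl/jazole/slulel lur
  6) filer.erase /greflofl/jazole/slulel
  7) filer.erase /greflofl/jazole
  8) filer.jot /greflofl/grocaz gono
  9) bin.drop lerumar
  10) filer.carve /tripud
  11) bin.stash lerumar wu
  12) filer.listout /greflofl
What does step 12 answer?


Answer: [grocaz]

Derivation:
·→ filer.relocate(s='/nihu_ug', d='/greflofl')
·← ok
·→ filer.listout(p='/greflofl')
·← []
·→ bin.stash(k='lerumar', v='-357')
·← nil
·→ filer.carve(p='/greflofl/jazole')
·← ok
·→ filer.jot(p='/greflofl/jazole/slulel', c='lur')
·← created
·→ filer.erase(p='/greflofl/jazole/slulel')
·← ok
·→ filer.erase(p='/greflofl/jazole')
·← ok
·→ filer.jot(p='/greflofl/grocaz', c='gono')
·← created
·→ bin.drop(k='lerumar')
·← -357
·→ filer.carve(p='/tripud')
·← ok
·→ bin.stash(k='lerumar', v='wu')
·← nil
·→ filer.listout(p='/greflofl')
·← [grocaz]
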